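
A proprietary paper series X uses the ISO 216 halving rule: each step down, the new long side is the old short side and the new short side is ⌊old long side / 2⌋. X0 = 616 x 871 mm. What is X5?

108 × 154 mm

X1: ⌊871/2⌋ × 616 = 435 × 616 mm
X2: ⌊616/2⌋ × 435 = 308 × 435 mm
X3: ⌊435/2⌋ × 308 = 217 × 308 mm
X4: ⌊308/2⌋ × 217 = 154 × 217 mm
X5: ⌊217/2⌋ × 154 = 108 × 154 mm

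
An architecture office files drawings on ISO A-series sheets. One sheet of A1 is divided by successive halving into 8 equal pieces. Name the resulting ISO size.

8 = 2^3, so 3 halving steps.
A1 → A2 → … → A4 after 3 steps.

A4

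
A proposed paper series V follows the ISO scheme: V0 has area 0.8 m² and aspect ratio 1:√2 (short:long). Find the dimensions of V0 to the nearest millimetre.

752 × 1064 mm

Let the short side be w mm. Then w · w√2 = 0.8 m² = 800,000 mm².
w² = 800,000/√2, so w ≈ 752.1 mm; long side = w√2 ≈ 1063.7 mm.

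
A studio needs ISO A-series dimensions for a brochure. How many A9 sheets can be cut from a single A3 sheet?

A3 = 297 × 420 mm; A9 = 37 × 52 mm.
Each halving step doubles the count; 6 steps from A3 to A9.
2^6 = 64.

64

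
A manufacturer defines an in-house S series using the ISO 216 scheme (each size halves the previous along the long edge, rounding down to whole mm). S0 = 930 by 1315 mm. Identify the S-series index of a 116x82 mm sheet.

S0: 930 × 1315 mm
S1: 657 × 930 mm
S2: 465 × 657 mm
S3: 328 × 465 mm
S4: 232 × 328 mm
S5: 164 × 232 mm
S6: 116 × 164 mm
S7: 82 × 116 mm
S8: 58 × 82 mm
→ matches S7.

S7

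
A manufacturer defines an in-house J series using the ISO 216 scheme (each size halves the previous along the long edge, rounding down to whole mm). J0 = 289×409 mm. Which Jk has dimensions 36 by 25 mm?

J0: 289 × 409 mm
J1: 204 × 289 mm
J2: 144 × 204 mm
J3: 102 × 144 mm
J4: 72 × 102 mm
J5: 51 × 72 mm
J6: 36 × 51 mm
J7: 25 × 36 mm
J8: 18 × 25 mm
→ matches J7.

J7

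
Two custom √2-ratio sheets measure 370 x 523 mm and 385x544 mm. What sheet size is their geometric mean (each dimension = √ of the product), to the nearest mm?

Short side: √(370 · 385) = √142450 ≈ 377.4 → 377 mm
Long side: √(523 · 544) = √284512 ≈ 533.4 → 533 mm

377 × 533 mm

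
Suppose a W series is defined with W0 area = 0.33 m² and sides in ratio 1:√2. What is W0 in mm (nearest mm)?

Let the short side be w mm. Then w · w√2 = 0.33 m² = 330,000 mm².
w² = 330,000/√2, so w ≈ 483.1 mm; long side = w√2 ≈ 683.1 mm.

483 × 683 mm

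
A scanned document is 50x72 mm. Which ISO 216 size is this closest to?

A8 (52 × 74 mm)

Aspect ratio 72/50 ≈ 1.440 (ISO target is √2 ≈ 1.414).
In the A-series (A0 area = 1 m²): A8 = 52 × 74 mm.
Off by 4 mm total — nearest standard size.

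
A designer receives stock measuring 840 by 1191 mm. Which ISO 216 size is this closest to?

Aspect ratio 1191/840 ≈ 1.418 — close to the ISO √2 ≈ 1.414.
In the A-series (A0 area = 1 m²): A0 = 841 × 1189 mm.
Off by 3 mm total — nearest standard size.

A0 (841 × 1189 mm)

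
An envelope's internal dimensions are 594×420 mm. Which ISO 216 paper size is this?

A2 (420 × 594 mm)

Aspect ratio 594/420 ≈ 1.414 — close to the ISO √2 ≈ 1.414.
In the A-series (A0 area = 1 m²): A2 = 420 × 594 mm.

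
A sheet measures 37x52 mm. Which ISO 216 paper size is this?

A9 (37 × 52 mm)

Aspect ratio 52/37 ≈ 1.405 — close to the ISO √2 ≈ 1.414.
In the A-series (A0 area = 1 m²): A9 = 37 × 52 mm.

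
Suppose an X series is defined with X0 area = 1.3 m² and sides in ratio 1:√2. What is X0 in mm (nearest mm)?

959 × 1356 mm

Let the short side be w mm. Then w · w√2 = 1.3 m² = 1,300,000 mm².
w² = 1,300,000/√2, so w ≈ 958.8 mm; long side = w√2 ≈ 1355.9 mm.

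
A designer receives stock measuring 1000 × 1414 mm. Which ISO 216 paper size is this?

Aspect ratio 1414/1000 ≈ 1.414 — close to the ISO √2 ≈ 1.414.
In the B-series (B0 = 1000 × 1414 mm): B0 = 1000 × 1414 mm.

B0 (1000 × 1414 mm)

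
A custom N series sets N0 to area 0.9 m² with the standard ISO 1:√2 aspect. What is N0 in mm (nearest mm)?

Let the short side be w mm. Then w · w√2 = 0.9 m² = 900,000 mm².
w² = 900,000/√2, so w ≈ 797.7 mm; long side = w√2 ≈ 1128.2 mm.

798 × 1128 mm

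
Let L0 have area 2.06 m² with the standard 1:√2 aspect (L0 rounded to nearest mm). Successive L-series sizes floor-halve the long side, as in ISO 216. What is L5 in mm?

213 × 301 mm

Let L0's short side be w mm. w · w√2 = 2.06 m² = 2,060,000 mm², so w ≈ 1206.9 mm and w√2 ≈ 1706.8 mm → L0 = 1207 × 1707 mm.
L1: ⌊1707/2⌋ × 1207 = 853 × 1207 mm
L2: ⌊1207/2⌋ × 853 = 603 × 853 mm
L3: ⌊853/2⌋ × 603 = 426 × 603 mm
L4: ⌊603/2⌋ × 426 = 301 × 426 mm
L5: ⌊426/2⌋ × 301 = 213 × 301 mm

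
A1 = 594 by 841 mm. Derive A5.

A2: ⌊841/2⌋ × 594 = 420 × 594 mm
A3: ⌊594/2⌋ × 420 = 297 × 420 mm
A4: ⌊420/2⌋ × 297 = 210 × 297 mm
A5: ⌊297/2⌋ × 210 = 148 × 210 mm

148 × 210 mm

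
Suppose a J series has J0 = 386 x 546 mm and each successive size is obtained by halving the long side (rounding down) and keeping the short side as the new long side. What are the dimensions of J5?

J1: ⌊546/2⌋ × 386 = 273 × 386 mm
J2: ⌊386/2⌋ × 273 = 193 × 273 mm
J3: ⌊273/2⌋ × 193 = 136 × 193 mm
J4: ⌊193/2⌋ × 136 = 96 × 136 mm
J5: ⌊136/2⌋ × 96 = 68 × 96 mm

68 × 96 mm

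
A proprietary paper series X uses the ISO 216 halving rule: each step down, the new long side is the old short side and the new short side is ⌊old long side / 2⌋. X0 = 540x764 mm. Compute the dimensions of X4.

X1 = 382 × 540 mm (from X0 by 1 halving).
X2: ⌊540/2⌋ × 382 = 270 × 382 mm
X3: ⌊382/2⌋ × 270 = 191 × 270 mm
X4: ⌊270/2⌋ × 191 = 135 × 191 mm

135 × 191 mm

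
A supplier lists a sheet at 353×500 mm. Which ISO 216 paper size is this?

Aspect ratio 500/353 ≈ 1.416 — close to the ISO √2 ≈ 1.414.
In the B-series (B0 = 1000 × 1414 mm): B3 = 353 × 500 mm.

B3 (353 × 500 mm)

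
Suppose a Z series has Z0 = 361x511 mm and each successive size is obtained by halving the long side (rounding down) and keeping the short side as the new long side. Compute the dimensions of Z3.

127 × 180 mm

Z1: ⌊511/2⌋ × 361 = 255 × 361 mm
Z2: ⌊361/2⌋ × 255 = 180 × 255 mm
Z3: ⌊255/2⌋ × 180 = 127 × 180 mm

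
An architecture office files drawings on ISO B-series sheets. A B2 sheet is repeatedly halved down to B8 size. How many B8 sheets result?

Each ISO step halves the sheet: 1 × B2 → 2 × B3 → 4 × B4 → 8 × B5 → …
From B2 to B8 is 6 halving steps: 2^6 = 64.

64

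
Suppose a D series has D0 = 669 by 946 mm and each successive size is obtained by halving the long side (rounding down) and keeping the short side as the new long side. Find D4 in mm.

D1: ⌊946/2⌋ × 669 = 473 × 669 mm
D2: ⌊669/2⌋ × 473 = 334 × 473 mm
D3: ⌊473/2⌋ × 334 = 236 × 334 mm
D4: ⌊334/2⌋ × 236 = 167 × 236 mm

167 × 236 mm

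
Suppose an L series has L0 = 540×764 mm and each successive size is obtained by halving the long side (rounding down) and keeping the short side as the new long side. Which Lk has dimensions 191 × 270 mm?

L3

L0: 540 × 764 mm
L1: 382 × 540 mm
L2: 270 × 382 mm
L3: 191 × 270 mm
L4: 135 × 191 mm
→ matches L3.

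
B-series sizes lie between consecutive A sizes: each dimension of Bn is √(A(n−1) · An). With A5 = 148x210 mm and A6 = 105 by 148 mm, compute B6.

Short side: √(148 · 105) = √15540 ≈ 124.7 → 125 mm
Long side: √(210 · 148) = √31080 ≈ 176.3 → 176 mm

125 × 176 mm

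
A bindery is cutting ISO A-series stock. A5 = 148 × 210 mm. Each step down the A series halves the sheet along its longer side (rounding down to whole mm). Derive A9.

A6: ⌊210/2⌋ × 148 = 105 × 148 mm
A7: ⌊148/2⌋ × 105 = 74 × 105 mm
A8: ⌊105/2⌋ × 74 = 52 × 74 mm
A9: ⌊74/2⌋ × 52 = 37 × 52 mm

37 × 52 mm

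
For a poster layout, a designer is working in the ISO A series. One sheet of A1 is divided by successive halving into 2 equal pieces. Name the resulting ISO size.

2 = 2^1, so 1 halving step.
A1 → A2 → … → A2 after 1 step.

A2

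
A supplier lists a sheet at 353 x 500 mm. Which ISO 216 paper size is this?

B3 (353 × 500 mm)

Aspect ratio 500/353 ≈ 1.416 — close to the ISO √2 ≈ 1.414.
In the B-series (B0 = 1000 × 1414 mm): B3 = 353 × 500 mm.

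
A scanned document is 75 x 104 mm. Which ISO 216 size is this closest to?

Aspect ratio 104/75 ≈ 1.387 (ISO target is √2 ≈ 1.414).
In the A-series (A0 area = 1 m²): A7 = 74 × 105 mm.
Off by 2 mm total — nearest standard size.

A7 (74 × 105 mm)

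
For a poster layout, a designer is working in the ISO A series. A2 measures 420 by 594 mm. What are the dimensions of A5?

148 × 210 mm

A3: ⌊594/2⌋ × 420 = 297 × 420 mm
A4: ⌊420/2⌋ × 297 = 210 × 297 mm
A5: ⌊297/2⌋ × 210 = 148 × 210 mm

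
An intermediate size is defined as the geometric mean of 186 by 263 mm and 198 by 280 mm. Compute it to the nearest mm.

192 × 271 mm

Short side: √(186 · 198) = √36828 ≈ 191.9 → 192 mm
Long side: √(263 · 280) = √73640 ≈ 271.4 → 271 mm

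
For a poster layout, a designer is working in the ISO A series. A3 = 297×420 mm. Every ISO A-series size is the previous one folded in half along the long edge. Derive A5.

A4: ⌊420/2⌋ × 297 = 210 × 297 mm
A5: ⌊297/2⌋ × 210 = 148 × 210 mm

148 × 210 mm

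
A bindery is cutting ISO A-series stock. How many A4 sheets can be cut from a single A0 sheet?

16

A0 = 841 × 1189 mm; A4 = 210 × 297 mm.
Each halving step doubles the count; 4 steps from A0 to A4.
2^4 = 16.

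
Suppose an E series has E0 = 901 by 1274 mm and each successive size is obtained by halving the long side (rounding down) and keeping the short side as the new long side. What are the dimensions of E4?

225 × 318 mm

E1: ⌊1274/2⌋ × 901 = 637 × 901 mm
E2: ⌊901/2⌋ × 637 = 450 × 637 mm
E3: ⌊637/2⌋ × 450 = 318 × 450 mm
E4: ⌊450/2⌋ × 318 = 225 × 318 mm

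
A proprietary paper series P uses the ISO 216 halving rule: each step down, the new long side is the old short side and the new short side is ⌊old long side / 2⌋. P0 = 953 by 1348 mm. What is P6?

119 × 168 mm

P1: ⌊1348/2⌋ × 953 = 674 × 953 mm
P2: ⌊953/2⌋ × 674 = 476 × 674 mm
P3: ⌊674/2⌋ × 476 = 337 × 476 mm
P4: ⌊476/2⌋ × 337 = 238 × 337 mm
P5: ⌊337/2⌋ × 238 = 168 × 238 mm
P6: ⌊238/2⌋ × 168 = 119 × 168 mm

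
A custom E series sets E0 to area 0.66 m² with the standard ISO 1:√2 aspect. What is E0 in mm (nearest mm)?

683 × 966 mm

Let the short side be w mm. Then w · w√2 = 0.66 m² = 660,000 mm².
w² = 660,000/√2, so w ≈ 683.1 mm; long side = w√2 ≈ 966.1 mm.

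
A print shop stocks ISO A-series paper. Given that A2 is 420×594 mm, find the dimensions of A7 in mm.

A3: ⌊594/2⌋ × 420 = 297 × 420 mm
A4: ⌊420/2⌋ × 297 = 210 × 297 mm
A5: ⌊297/2⌋ × 210 = 148 × 210 mm
A6: ⌊210/2⌋ × 148 = 105 × 148 mm
A7: ⌊148/2⌋ × 105 = 74 × 105 mm

74 × 105 mm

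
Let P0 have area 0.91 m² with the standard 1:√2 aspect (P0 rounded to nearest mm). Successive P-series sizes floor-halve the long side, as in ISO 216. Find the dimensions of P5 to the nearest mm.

Let P0's short side be w mm. w · w√2 = 0.91 m² = 910,000 mm², so w ≈ 802.2 mm and w√2 ≈ 1134.4 mm → P0 = 802 × 1134 mm.
P1: ⌊1134/2⌋ × 802 = 567 × 802 mm
P2: ⌊802/2⌋ × 567 = 401 × 567 mm
P3: ⌊567/2⌋ × 401 = 283 × 401 mm
P4: ⌊401/2⌋ × 283 = 200 × 283 mm
P5: ⌊283/2⌋ × 200 = 141 × 200 mm

141 × 200 mm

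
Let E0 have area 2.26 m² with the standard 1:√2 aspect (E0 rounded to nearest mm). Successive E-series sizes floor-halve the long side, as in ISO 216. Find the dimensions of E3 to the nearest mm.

447 × 632 mm

Let E0's short side be w mm. w · w√2 = 2.26 m² = 2,260,000 mm², so w ≈ 1264.1 mm and w√2 ≈ 1787.8 mm → E0 = 1264 × 1788 mm.
E1: ⌊1788/2⌋ × 1264 = 894 × 1264 mm
E2: ⌊1264/2⌋ × 894 = 632 × 894 mm
E3: ⌊894/2⌋ × 632 = 447 × 632 mm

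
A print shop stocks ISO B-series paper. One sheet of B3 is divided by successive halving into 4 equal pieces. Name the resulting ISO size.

4 = 2^2, so 2 halving steps.
B3 → B4 → … → B5 after 2 steps.

B5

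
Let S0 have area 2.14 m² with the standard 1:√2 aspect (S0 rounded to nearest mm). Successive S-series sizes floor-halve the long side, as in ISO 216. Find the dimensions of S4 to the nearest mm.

307 × 435 mm

Let S0's short side be w mm. w · w√2 = 2.14 m² = 2,140,000 mm², so w ≈ 1230.1 mm and w√2 ≈ 1739.7 mm → S0 = 1230 × 1740 mm.
S1: ⌊1740/2⌋ × 1230 = 870 × 1230 mm
S2: ⌊1230/2⌋ × 870 = 615 × 870 mm
S3: ⌊870/2⌋ × 615 = 435 × 615 mm
S4: ⌊615/2⌋ × 435 = 307 × 435 mm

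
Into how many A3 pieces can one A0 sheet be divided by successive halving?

Each ISO step halves the sheet: 1 × A0 → 2 × A1 → 4 × A2 → 8 × A3
From A0 to A3 is 3 halving steps: 2^3 = 8.

8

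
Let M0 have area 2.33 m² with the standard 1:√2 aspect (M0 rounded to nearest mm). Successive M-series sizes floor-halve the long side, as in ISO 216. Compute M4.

321 × 453 mm

Let M0's short side be w mm. w · w√2 = 2.33 m² = 2,330,000 mm², so w ≈ 1283.6 mm and w√2 ≈ 1815.2 mm → M0 = 1284 × 1815 mm.
M1: ⌊1815/2⌋ × 1284 = 907 × 1284 mm
M2: ⌊1284/2⌋ × 907 = 642 × 907 mm
M3: ⌊907/2⌋ × 642 = 453 × 642 mm
M4: ⌊642/2⌋ × 453 = 321 × 453 mm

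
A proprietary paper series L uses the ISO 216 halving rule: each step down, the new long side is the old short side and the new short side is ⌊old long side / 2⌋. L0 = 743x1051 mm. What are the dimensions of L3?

262 × 371 mm

L1: ⌊1051/2⌋ × 743 = 525 × 743 mm
L2: ⌊743/2⌋ × 525 = 371 × 525 mm
L3: ⌊525/2⌋ × 371 = 262 × 371 mm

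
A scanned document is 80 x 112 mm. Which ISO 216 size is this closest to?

C7 (81 × 114 mm)

Aspect ratio 112/80 ≈ 1.400 — close to the ISO √2 ≈ 1.414.
In the C-series (envelope sizes, between A and B): C7 = 81 × 114 mm.
Off by 3 mm total — nearest standard size.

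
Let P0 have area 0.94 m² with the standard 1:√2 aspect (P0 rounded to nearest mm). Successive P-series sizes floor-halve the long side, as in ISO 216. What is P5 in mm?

144 × 203 mm

Let P0's short side be w mm. w · w√2 = 0.94 m² = 940,000 mm², so w ≈ 815.3 mm and w√2 ≈ 1153.0 mm → P0 = 815 × 1153 mm.
P1: ⌊1153/2⌋ × 815 = 576 × 815 mm
P2: ⌊815/2⌋ × 576 = 407 × 576 mm
P3: ⌊576/2⌋ × 407 = 288 × 407 mm
P4: ⌊407/2⌋ × 288 = 203 × 288 mm
P5: ⌊288/2⌋ × 203 = 144 × 203 mm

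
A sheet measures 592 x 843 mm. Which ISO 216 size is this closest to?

Aspect ratio 843/592 ≈ 1.424 — close to the ISO √2 ≈ 1.414.
In the A-series (A0 area = 1 m²): A1 = 594 × 841 mm.
Off by 4 mm total — nearest standard size.

A1 (594 × 841 mm)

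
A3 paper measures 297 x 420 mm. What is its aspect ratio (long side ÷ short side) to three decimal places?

420 / 297 = 1.414
Matches √2 ≈ 1.414 — the ISO 216 defining ratio.

1.414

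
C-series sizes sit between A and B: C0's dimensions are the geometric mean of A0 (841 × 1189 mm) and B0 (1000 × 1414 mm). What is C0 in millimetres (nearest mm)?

917 × 1297 mm

Short: √(841 · 1000) = √841000 ≈ 917.1 mm.
Long: √(1189 · 1414) = √1681246 ≈ 1296.6 mm.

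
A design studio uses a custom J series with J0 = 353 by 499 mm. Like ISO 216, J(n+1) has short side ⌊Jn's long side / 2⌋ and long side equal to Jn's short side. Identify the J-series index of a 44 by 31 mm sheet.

J7

J0: 353 × 499 mm
J1: 249 × 353 mm
J2: 176 × 249 mm
J3: 124 × 176 mm
J4: 88 × 124 mm
J5: 62 × 88 mm
J6: 44 × 62 mm
J7: 31 × 44 mm
J8: 22 × 31 mm
→ matches J7.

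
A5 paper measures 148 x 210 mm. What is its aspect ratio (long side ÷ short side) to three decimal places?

1.419

210 / 148 = 1.419
ISO 216 targets √2 ≈ 1.414; the +0.005 deviation is from mm rounding.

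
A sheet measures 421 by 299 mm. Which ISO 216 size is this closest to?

A3 (297 × 420 mm)

Aspect ratio 421/299 ≈ 1.408 — close to the ISO √2 ≈ 1.414.
In the A-series (A0 area = 1 m²): A3 = 297 × 420 mm.
Off by 3 mm total — nearest standard size.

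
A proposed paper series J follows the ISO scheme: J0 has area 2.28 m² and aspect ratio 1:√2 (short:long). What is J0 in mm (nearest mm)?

1270 × 1796 mm

Let the short side be w mm. Then w · w√2 = 2.28 m² = 2,280,000 mm².
w² = 2,280,000/√2, so w ≈ 1269.7 mm; long side = w√2 ≈ 1795.7 mm.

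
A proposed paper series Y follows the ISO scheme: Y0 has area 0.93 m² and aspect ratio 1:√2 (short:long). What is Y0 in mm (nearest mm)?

811 × 1147 mm

Let the short side be w mm. Then w · w√2 = 0.93 m² = 930,000 mm².
w² = 930,000/√2, so w ≈ 810.9 mm; long side = w√2 ≈ 1146.8 mm.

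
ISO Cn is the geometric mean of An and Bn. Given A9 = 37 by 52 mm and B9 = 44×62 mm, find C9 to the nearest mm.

Short side: √(37 · 44) = √1628 ≈ 40.3 → 40 mm
Long side: √(52 · 62) = √3224 ≈ 56.8 → 57 mm

40 × 57 mm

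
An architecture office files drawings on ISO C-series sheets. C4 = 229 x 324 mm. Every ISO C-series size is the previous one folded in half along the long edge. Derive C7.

C5: ⌊324/2⌋ × 229 = 162 × 229 mm
C6: ⌊229/2⌋ × 162 = 114 × 162 mm
C7: ⌊162/2⌋ × 114 = 81 × 114 mm

81 × 114 mm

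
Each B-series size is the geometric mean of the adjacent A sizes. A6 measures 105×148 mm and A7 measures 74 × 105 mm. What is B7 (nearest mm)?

88 × 125 mm

Short side: √(105 · 74) = √7770 ≈ 88.1 → 88 mm
Long side: √(148 · 105) = √15540 ≈ 124.7 → 125 mm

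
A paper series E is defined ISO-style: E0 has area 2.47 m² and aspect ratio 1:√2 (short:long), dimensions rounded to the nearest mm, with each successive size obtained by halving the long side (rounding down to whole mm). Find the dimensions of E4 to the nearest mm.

Let E0's short side be w mm. w · w√2 = 2.47 m² = 2,470,000 mm², so w ≈ 1321.6 mm and w√2 ≈ 1869.0 mm → E0 = 1322 × 1869 mm.
E1: ⌊1869/2⌋ × 1322 = 934 × 1322 mm
E2: ⌊1322/2⌋ × 934 = 661 × 934 mm
E3: ⌊934/2⌋ × 661 = 467 × 661 mm
E4: ⌊661/2⌋ × 467 = 330 × 467 mm

330 × 467 mm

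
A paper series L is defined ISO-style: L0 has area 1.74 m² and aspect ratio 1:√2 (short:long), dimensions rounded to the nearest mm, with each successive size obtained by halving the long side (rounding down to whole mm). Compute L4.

277 × 392 mm

Let L0's short side be w mm. w · w√2 = 1.74 m² = 1,740,000 mm², so w ≈ 1109.2 mm and w√2 ≈ 1568.7 mm → L0 = 1109 × 1569 mm.
L1: ⌊1569/2⌋ × 1109 = 784 × 1109 mm
L2: ⌊1109/2⌋ × 784 = 554 × 784 mm
L3: ⌊784/2⌋ × 554 = 392 × 554 mm
L4: ⌊554/2⌋ × 392 = 277 × 392 mm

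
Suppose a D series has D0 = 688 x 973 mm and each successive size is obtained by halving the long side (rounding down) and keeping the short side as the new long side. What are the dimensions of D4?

D1 = 486 × 688 mm (from D0 by 1 halving).
D2: ⌊688/2⌋ × 486 = 344 × 486 mm
D3: ⌊486/2⌋ × 344 = 243 × 344 mm
D4: ⌊344/2⌋ × 243 = 172 × 243 mm

172 × 243 mm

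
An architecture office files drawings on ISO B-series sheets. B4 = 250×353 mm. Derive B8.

B5: ⌊353/2⌋ × 250 = 176 × 250 mm
B6: ⌊250/2⌋ × 176 = 125 × 176 mm
B7: ⌊176/2⌋ × 125 = 88 × 125 mm
B8: ⌊125/2⌋ × 88 = 62 × 88 mm

62 × 88 mm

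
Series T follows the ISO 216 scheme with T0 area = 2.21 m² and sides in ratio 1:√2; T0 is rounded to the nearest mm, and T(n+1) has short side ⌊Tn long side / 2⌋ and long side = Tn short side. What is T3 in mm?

Let T0's short side be w mm. w · w√2 = 2.21 m² = 2,210,000 mm², so w ≈ 1250.1 mm and w√2 ≈ 1767.9 mm → T0 = 1250 × 1768 mm.
T1: ⌊1768/2⌋ × 1250 = 884 × 1250 mm
T2: ⌊1250/2⌋ × 884 = 625 × 884 mm
T3: ⌊884/2⌋ × 625 = 442 × 625 mm

442 × 625 mm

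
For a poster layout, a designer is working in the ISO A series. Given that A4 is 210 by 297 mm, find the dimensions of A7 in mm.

A5: ⌊297/2⌋ × 210 = 148 × 210 mm
A6: ⌊210/2⌋ × 148 = 105 × 148 mm
A7: ⌊148/2⌋ × 105 = 74 × 105 mm

74 × 105 mm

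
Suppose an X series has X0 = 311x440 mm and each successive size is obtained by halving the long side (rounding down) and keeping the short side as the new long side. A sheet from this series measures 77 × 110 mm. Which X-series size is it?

X0: 311 × 440 mm
X1: 220 × 311 mm
X2: 155 × 220 mm
X3: 110 × 155 mm
X4: 77 × 110 mm
X5: 55 × 77 mm
→ matches X4.

X4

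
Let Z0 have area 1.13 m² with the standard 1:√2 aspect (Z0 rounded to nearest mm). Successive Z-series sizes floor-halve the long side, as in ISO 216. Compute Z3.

316 × 447 mm

Let Z0's short side be w mm. w · w√2 = 1.13 m² = 1,130,000 mm², so w ≈ 893.9 mm and w√2 ≈ 1264.1 mm → Z0 = 894 × 1264 mm.
Z1: ⌊1264/2⌋ × 894 = 632 × 894 mm
Z2: ⌊894/2⌋ × 632 = 447 × 632 mm
Z3: ⌊632/2⌋ × 447 = 316 × 447 mm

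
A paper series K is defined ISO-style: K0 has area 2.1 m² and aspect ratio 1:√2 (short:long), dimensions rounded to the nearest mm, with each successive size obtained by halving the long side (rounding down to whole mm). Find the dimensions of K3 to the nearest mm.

430 × 609 mm

Let K0's short side be w mm. w · w√2 = 2.1 m² = 2,100,000 mm², so w ≈ 1218.6 mm and w√2 ≈ 1723.3 mm → K0 = 1219 × 1723 mm.
K1: ⌊1723/2⌋ × 1219 = 861 × 1219 mm
K2: ⌊1219/2⌋ × 861 = 609 × 861 mm
K3: ⌊861/2⌋ × 609 = 430 × 609 mm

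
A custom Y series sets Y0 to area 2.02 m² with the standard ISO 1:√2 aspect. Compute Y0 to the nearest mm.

Let the short side be w mm. Then w · w√2 = 2.02 m² = 2,020,000 mm².
w² = 2,020,000/√2, so w ≈ 1195.1 mm; long side = w√2 ≈ 1690.2 mm.

1195 × 1690 mm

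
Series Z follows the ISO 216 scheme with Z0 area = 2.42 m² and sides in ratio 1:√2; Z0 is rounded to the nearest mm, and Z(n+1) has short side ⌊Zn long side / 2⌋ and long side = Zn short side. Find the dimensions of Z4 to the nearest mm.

Let Z0's short side be w mm. w · w√2 = 2.42 m² = 2,420,000 mm², so w ≈ 1308.1 mm and w√2 ≈ 1850.0 mm → Z0 = 1308 × 1850 mm.
Z1: ⌊1850/2⌋ × 1308 = 925 × 1308 mm
Z2: ⌊1308/2⌋ × 925 = 654 × 925 mm
Z3: ⌊925/2⌋ × 654 = 462 × 654 mm
Z4: ⌊654/2⌋ × 462 = 327 × 462 mm

327 × 462 mm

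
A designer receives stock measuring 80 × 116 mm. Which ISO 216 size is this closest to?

Aspect ratio 116/80 ≈ 1.450 (ISO target is √2 ≈ 1.414).
In the C-series (envelope sizes, between A and B): C7 = 81 × 114 mm.
Off by 3 mm total — nearest standard size.

C7 (81 × 114 mm)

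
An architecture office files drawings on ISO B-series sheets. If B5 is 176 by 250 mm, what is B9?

B6: ⌊250/2⌋ × 176 = 125 × 176 mm
B7: ⌊176/2⌋ × 125 = 88 × 125 mm
B8: ⌊125/2⌋ × 88 = 62 × 88 mm
B9: ⌊88/2⌋ × 62 = 44 × 62 mm

44 × 62 mm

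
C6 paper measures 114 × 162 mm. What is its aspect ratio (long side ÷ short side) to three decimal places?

1.421

162 / 114 = 1.421
ISO 216 targets √2 ≈ 1.414; the +0.007 deviation is from mm rounding.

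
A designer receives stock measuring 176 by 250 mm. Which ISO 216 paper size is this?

Aspect ratio 250/176 ≈ 1.420 — close to the ISO √2 ≈ 1.414.
In the B-series (B0 = 1000 × 1414 mm): B5 = 176 × 250 mm.

B5 (176 × 250 mm)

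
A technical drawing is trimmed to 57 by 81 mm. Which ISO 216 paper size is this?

Aspect ratio 81/57 ≈ 1.421 — close to the ISO √2 ≈ 1.414.
In the C-series (envelope sizes, between A and B): C8 = 57 × 81 mm.

C8 (57 × 81 mm)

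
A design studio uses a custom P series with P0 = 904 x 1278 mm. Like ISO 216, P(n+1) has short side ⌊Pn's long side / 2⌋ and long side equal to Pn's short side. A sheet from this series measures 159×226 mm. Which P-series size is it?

P5

P0: 904 × 1278 mm
P1: 639 × 904 mm
P2: 452 × 639 mm
P3: 319 × 452 mm
P4: 226 × 319 mm
P5: 159 × 226 mm
P6: 113 × 159 mm
→ matches P5.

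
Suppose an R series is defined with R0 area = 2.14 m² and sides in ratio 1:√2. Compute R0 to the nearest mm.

1230 × 1740 mm

Let the short side be w mm. Then w · w√2 = 2.14 m² = 2,140,000 mm².
w² = 2,140,000/√2, so w ≈ 1230.1 mm; long side = w√2 ≈ 1739.7 mm.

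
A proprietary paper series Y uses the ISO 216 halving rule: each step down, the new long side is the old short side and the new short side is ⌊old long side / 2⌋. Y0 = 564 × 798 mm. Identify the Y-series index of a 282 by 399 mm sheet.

Y0: 564 × 798 mm
Y1: 399 × 564 mm
Y2: 282 × 399 mm
Y3: 199 × 282 mm
→ matches Y2.

Y2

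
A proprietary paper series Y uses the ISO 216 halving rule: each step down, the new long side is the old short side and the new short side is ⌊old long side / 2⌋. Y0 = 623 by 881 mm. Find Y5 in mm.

110 × 155 mm

Y1: ⌊881/2⌋ × 623 = 440 × 623 mm
Y2: ⌊623/2⌋ × 440 = 311 × 440 mm
Y3: ⌊440/2⌋ × 311 = 220 × 311 mm
Y4: ⌊311/2⌋ × 220 = 155 × 220 mm
Y5: ⌊220/2⌋ × 155 = 110 × 155 mm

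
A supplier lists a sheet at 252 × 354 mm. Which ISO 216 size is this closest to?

Aspect ratio 354/252 ≈ 1.405 — close to the ISO √2 ≈ 1.414.
In the B-series (B0 = 1000 × 1414 mm): B4 = 250 × 353 mm.
Off by 3 mm total — nearest standard size.

B4 (250 × 353 mm)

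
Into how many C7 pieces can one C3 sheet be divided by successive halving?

Each ISO step halves the sheet: 1 × C3 → 2 × C4 → 4 × C5 → 8 × C6 → …
From C3 to C7 is 4 halving steps: 2^4 = 16.

16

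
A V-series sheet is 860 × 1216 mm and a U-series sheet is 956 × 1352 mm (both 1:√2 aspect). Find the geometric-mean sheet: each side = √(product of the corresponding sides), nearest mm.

Short side: √(860 · 956) = √822160 ≈ 906.7 → 907 mm
Long side: √(1216 · 1352) = √1644032 ≈ 1282.2 → 1282 mm

907 × 1282 mm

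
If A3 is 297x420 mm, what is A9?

37 × 52 mm

A4: ⌊420/2⌋ × 297 = 210 × 297 mm
A5: ⌊297/2⌋ × 210 = 148 × 210 mm
A6: ⌊210/2⌋ × 148 = 105 × 148 mm
A7: ⌊148/2⌋ × 105 = 74 × 105 mm
A8: ⌊105/2⌋ × 74 = 52 × 74 mm
A9: ⌊74/2⌋ × 52 = 37 × 52 mm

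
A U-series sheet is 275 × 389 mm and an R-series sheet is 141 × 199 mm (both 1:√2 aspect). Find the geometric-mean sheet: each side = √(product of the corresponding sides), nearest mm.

197 × 278 mm

Short side: √(275 · 141) = √38775 ≈ 196.9 → 197 mm
Long side: √(389 · 199) = √77411 ≈ 278.2 → 278 mm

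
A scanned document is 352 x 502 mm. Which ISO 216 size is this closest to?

Aspect ratio 502/352 ≈ 1.426 — close to the ISO √2 ≈ 1.414.
In the B-series (B0 = 1000 × 1414 mm): B3 = 353 × 500 mm.
Off by 3 mm total — nearest standard size.

B3 (353 × 500 mm)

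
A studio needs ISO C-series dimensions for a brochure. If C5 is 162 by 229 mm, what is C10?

28 × 40 mm

C6: ⌊229/2⌋ × 162 = 114 × 162 mm
C7: ⌊162/2⌋ × 114 = 81 × 114 mm
C8: ⌊114/2⌋ × 81 = 57 × 81 mm
C9: ⌊81/2⌋ × 57 = 40 × 57 mm
C10: ⌊57/2⌋ × 40 = 28 × 40 mm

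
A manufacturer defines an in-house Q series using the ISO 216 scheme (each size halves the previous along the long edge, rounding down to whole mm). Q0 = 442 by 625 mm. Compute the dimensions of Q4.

110 × 156 mm

Q1: ⌊625/2⌋ × 442 = 312 × 442 mm
Q2: ⌊442/2⌋ × 312 = 221 × 312 mm
Q3: ⌊312/2⌋ × 221 = 156 × 221 mm
Q4: ⌊221/2⌋ × 156 = 110 × 156 mm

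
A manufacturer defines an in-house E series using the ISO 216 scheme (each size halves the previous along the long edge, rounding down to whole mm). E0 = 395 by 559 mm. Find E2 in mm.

E1: ⌊559/2⌋ × 395 = 279 × 395 mm
E2: ⌊395/2⌋ × 279 = 197 × 279 mm

197 × 279 mm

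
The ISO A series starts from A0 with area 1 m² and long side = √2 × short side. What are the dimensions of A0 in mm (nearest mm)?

841 × 1189 mm

Let the short side be w mm. Then the long side is w√2 and w · w√2 = 10⁶ mm².
w² = 10⁶/√2, so w = 1000 / 2^(1/4) ≈ 840.9 mm; long side = 1000 · 2^(1/4) ≈ 1189.2 mm.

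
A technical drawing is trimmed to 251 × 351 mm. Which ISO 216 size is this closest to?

Aspect ratio 351/251 ≈ 1.398 (ISO target is √2 ≈ 1.414).
In the B-series (B0 = 1000 × 1414 mm): B4 = 250 × 353 mm.
Off by 3 mm total — nearest standard size.

B4 (250 × 353 mm)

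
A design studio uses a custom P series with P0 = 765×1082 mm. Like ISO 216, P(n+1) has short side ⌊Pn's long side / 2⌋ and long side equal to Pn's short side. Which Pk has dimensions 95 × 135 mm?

P6

P0: 765 × 1082 mm
P1: 541 × 765 mm
P2: 382 × 541 mm
P3: 270 × 382 mm
P4: 191 × 270 mm
P5: 135 × 191 mm
P6: 95 × 135 mm
P7: 67 × 95 mm
→ matches P6.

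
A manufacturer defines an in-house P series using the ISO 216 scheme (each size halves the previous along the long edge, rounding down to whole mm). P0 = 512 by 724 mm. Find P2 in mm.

P1: ⌊724/2⌋ × 512 = 362 × 512 mm
P2: ⌊512/2⌋ × 362 = 256 × 362 mm

256 × 362 mm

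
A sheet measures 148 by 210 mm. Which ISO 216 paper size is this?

Aspect ratio 210/148 ≈ 1.419 — close to the ISO √2 ≈ 1.414.
In the A-series (A0 area = 1 m²): A5 = 148 × 210 mm.

A5 (148 × 210 mm)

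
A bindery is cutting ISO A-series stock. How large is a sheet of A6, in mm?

105 × 148 mm

A0 = 841 × 1189 mm (A0 has area 1 m², aspect 1:√2).
A1: ⌊1189/2⌋ × 841 = 594 × 841 mm
A2: ⌊841/2⌋ × 594 = 420 × 594 mm
A3: ⌊594/2⌋ × 420 = 297 × 420 mm
A4: ⌊420/2⌋ × 297 = 210 × 297 mm
A5: ⌊297/2⌋ × 210 = 148 × 210 mm
A6: ⌊210/2⌋ × 148 = 105 × 148 mm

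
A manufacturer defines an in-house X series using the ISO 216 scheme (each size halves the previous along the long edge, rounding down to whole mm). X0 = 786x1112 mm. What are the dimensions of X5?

X1: ⌊1112/2⌋ × 786 = 556 × 786 mm
X2: ⌊786/2⌋ × 556 = 393 × 556 mm
X3: ⌊556/2⌋ × 393 = 278 × 393 mm
X4: ⌊393/2⌋ × 278 = 196 × 278 mm
X5: ⌊278/2⌋ × 196 = 139 × 196 mm

139 × 196 mm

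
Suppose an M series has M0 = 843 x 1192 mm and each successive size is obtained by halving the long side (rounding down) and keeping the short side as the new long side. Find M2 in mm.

421 × 596 mm

M1: ⌊1192/2⌋ × 843 = 596 × 843 mm
M2: ⌊843/2⌋ × 596 = 421 × 596 mm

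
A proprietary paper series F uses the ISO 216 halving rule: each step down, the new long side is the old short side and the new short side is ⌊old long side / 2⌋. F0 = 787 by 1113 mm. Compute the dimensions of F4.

196 × 278 mm

F1: ⌊1113/2⌋ × 787 = 556 × 787 mm
F2: ⌊787/2⌋ × 556 = 393 × 556 mm
F3: ⌊556/2⌋ × 393 = 278 × 393 mm
F4: ⌊393/2⌋ × 278 = 196 × 278 mm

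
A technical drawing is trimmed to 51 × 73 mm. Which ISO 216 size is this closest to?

Aspect ratio 73/51 ≈ 1.431 (ISO target is √2 ≈ 1.414).
In the A-series (A0 area = 1 m²): A8 = 52 × 74 mm.
Off by 2 mm total — nearest standard size.

A8 (52 × 74 mm)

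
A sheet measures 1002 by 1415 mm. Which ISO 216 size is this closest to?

Aspect ratio 1415/1002 ≈ 1.412 — close to the ISO √2 ≈ 1.414.
In the B-series (B0 = 1000 × 1414 mm): B0 = 1000 × 1414 mm.
Off by 3 mm total — nearest standard size.

B0 (1000 × 1414 mm)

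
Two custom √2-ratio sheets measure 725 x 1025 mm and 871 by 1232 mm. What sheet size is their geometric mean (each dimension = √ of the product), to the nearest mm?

Short side: √(725 · 871) = √631475 ≈ 794.7 → 795 mm
Long side: √(1025 · 1232) = √1262800 ≈ 1123.7 → 1124 mm

795 × 1124 mm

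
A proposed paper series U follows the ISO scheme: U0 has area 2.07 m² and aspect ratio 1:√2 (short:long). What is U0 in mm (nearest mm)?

1210 × 1711 mm

Let the short side be w mm. Then w · w√2 = 2.07 m² = 2,070,000 mm².
w² = 2,070,000/√2, so w ≈ 1209.8 mm; long side = w√2 ≈ 1711.0 mm.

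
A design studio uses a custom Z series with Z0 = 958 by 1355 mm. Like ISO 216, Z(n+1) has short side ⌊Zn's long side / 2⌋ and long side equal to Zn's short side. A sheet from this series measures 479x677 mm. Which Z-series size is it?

Z0: 958 × 1355 mm
Z1: 677 × 958 mm
Z2: 479 × 677 mm
Z3: 338 × 479 mm
→ matches Z2.

Z2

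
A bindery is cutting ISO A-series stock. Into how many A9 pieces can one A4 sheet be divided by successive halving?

A4 = 210 × 297 mm; A9 = 37 × 52 mm.
Each halving step doubles the count; 5 steps from A4 to A9.
2^5 = 32.

32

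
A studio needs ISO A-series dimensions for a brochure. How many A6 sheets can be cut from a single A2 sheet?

16

Each ISO step halves the sheet: 1 × A2 → 2 × A3 → 4 × A4 → 8 × A5 → …
From A2 to A6 is 4 halving steps: 2^4 = 16.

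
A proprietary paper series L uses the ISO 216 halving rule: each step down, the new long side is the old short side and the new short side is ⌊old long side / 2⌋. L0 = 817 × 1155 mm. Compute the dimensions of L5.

L1: ⌊1155/2⌋ × 817 = 577 × 817 mm
L2: ⌊817/2⌋ × 577 = 408 × 577 mm
L3: ⌊577/2⌋ × 408 = 288 × 408 mm
L4: ⌊408/2⌋ × 288 = 204 × 288 mm
L5: ⌊288/2⌋ × 204 = 144 × 204 mm

144 × 204 mm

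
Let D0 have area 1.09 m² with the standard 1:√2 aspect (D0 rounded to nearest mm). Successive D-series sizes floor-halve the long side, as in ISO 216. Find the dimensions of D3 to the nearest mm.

Let D0's short side be w mm. w · w√2 = 1.09 m² = 1,090,000 mm², so w ≈ 877.9 mm and w√2 ≈ 1241.6 mm → D0 = 878 × 1242 mm.
D1: ⌊1242/2⌋ × 878 = 621 × 878 mm
D2: ⌊878/2⌋ × 621 = 439 × 621 mm
D3: ⌊621/2⌋ × 439 = 310 × 439 mm

310 × 439 mm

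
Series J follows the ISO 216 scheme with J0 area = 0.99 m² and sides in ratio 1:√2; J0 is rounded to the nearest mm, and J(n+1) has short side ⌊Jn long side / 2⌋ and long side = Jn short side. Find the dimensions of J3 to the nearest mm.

295 × 418 mm

Let J0's short side be w mm. w · w√2 = 0.99 m² = 990,000 mm², so w ≈ 836.7 mm and w√2 ≈ 1183.2 mm → J0 = 837 × 1183 mm.
J1: ⌊1183/2⌋ × 837 = 591 × 837 mm
J2: ⌊837/2⌋ × 591 = 418 × 591 mm
J3: ⌊591/2⌋ × 418 = 295 × 418 mm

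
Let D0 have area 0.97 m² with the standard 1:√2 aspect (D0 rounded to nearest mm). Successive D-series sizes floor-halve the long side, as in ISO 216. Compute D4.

207 × 292 mm

Let D0's short side be w mm. w · w√2 = 0.97 m² = 970,000 mm², so w ≈ 828.2 mm and w√2 ≈ 1171.2 mm → D0 = 828 × 1171 mm.
D1: ⌊1171/2⌋ × 828 = 585 × 828 mm
D2: ⌊828/2⌋ × 585 = 414 × 585 mm
D3: ⌊585/2⌋ × 414 = 292 × 414 mm
D4: ⌊414/2⌋ × 292 = 207 × 292 mm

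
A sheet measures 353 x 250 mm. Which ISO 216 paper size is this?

Aspect ratio 353/250 ≈ 1.412 — close to the ISO √2 ≈ 1.414.
In the B-series (B0 = 1000 × 1414 mm): B4 = 250 × 353 mm.

B4 (250 × 353 mm)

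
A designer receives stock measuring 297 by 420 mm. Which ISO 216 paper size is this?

A3 (297 × 420 mm)

Aspect ratio 420/297 ≈ 1.414 — close to the ISO √2 ≈ 1.414.
In the A-series (A0 area = 1 m²): A3 = 297 × 420 mm.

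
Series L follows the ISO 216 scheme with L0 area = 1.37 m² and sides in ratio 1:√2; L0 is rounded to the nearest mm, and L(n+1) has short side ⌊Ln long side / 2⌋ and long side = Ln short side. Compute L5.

174 × 246 mm

Let L0's short side be w mm. w · w√2 = 1.37 m² = 1,370,000 mm², so w ≈ 984.2 mm and w√2 ≈ 1391.9 mm → L0 = 984 × 1392 mm.
L1: ⌊1392/2⌋ × 984 = 696 × 984 mm
L2: ⌊984/2⌋ × 696 = 492 × 696 mm
L3: ⌊696/2⌋ × 492 = 348 × 492 mm
L4: ⌊492/2⌋ × 348 = 246 × 348 mm
L5: ⌊348/2⌋ × 246 = 174 × 246 mm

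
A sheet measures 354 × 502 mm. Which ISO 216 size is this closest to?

Aspect ratio 502/354 ≈ 1.418 — close to the ISO √2 ≈ 1.414.
In the B-series (B0 = 1000 × 1414 mm): B3 = 353 × 500 mm.
Off by 3 mm total — nearest standard size.

B3 (353 × 500 mm)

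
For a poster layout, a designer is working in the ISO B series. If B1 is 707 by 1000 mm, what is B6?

B2: ⌊1000/2⌋ × 707 = 500 × 707 mm
B3: ⌊707/2⌋ × 500 = 353 × 500 mm
B4: ⌊500/2⌋ × 353 = 250 × 353 mm
B5: ⌊353/2⌋ × 250 = 176 × 250 mm
B6: ⌊250/2⌋ × 176 = 125 × 176 mm

125 × 176 mm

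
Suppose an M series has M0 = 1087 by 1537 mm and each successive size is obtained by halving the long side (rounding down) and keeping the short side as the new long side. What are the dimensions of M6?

M1: ⌊1537/2⌋ × 1087 = 768 × 1087 mm
M2: ⌊1087/2⌋ × 768 = 543 × 768 mm
M3: ⌊768/2⌋ × 543 = 384 × 543 mm
M4: ⌊543/2⌋ × 384 = 271 × 384 mm
M5: ⌊384/2⌋ × 271 = 192 × 271 mm
M6: ⌊271/2⌋ × 192 = 135 × 192 mm

135 × 192 mm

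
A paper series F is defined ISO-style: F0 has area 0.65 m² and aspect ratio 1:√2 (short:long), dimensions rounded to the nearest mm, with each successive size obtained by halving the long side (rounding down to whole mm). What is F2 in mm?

339 × 479 mm

Let F0's short side be w mm. w · w√2 = 0.65 m² = 650,000 mm², so w ≈ 678.0 mm and w√2 ≈ 958.8 mm → F0 = 678 × 959 mm.
F1: ⌊959/2⌋ × 678 = 479 × 678 mm
F2: ⌊678/2⌋ × 479 = 339 × 479 mm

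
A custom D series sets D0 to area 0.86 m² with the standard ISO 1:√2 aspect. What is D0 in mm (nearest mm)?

780 × 1103 mm

Let the short side be w mm. Then w · w√2 = 0.86 m² = 860,000 mm².
w² = 860,000/√2, so w ≈ 779.8 mm; long side = w√2 ≈ 1102.8 mm.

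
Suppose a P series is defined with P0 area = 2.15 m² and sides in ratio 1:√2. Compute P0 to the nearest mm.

1233 × 1744 mm

Let the short side be w mm. Then w · w√2 = 2.15 m² = 2,150,000 mm².
w² = 2,150,000/√2, so w ≈ 1233.0 mm; long side = w√2 ≈ 1743.7 mm.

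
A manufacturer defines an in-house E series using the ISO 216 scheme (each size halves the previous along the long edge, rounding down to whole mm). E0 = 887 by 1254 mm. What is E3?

E1: ⌊1254/2⌋ × 887 = 627 × 887 mm
E2: ⌊887/2⌋ × 627 = 443 × 627 mm
E3: ⌊627/2⌋ × 443 = 313 × 443 mm

313 × 443 mm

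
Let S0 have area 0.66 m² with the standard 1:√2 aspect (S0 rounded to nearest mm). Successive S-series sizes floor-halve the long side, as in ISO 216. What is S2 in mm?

Let S0's short side be w mm. w · w√2 = 0.66 m² = 660,000 mm², so w ≈ 683.1 mm and w√2 ≈ 966.1 mm → S0 = 683 × 966 mm.
S1: ⌊966/2⌋ × 683 = 483 × 683 mm
S2: ⌊683/2⌋ × 483 = 341 × 483 mm

341 × 483 mm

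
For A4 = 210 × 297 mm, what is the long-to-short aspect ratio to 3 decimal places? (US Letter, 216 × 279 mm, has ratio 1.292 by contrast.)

297 / 210 = 1.414
Matches √2 ≈ 1.414 — the ISO 216 defining ratio.

1.414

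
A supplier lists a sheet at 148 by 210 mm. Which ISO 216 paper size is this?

A5 (148 × 210 mm)

Aspect ratio 210/148 ≈ 1.419 — close to the ISO √2 ≈ 1.414.
In the A-series (A0 area = 1 m²): A5 = 148 × 210 mm.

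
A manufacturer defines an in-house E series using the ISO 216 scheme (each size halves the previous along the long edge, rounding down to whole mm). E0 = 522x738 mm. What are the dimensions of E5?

92 × 130 mm

E1: ⌊738/2⌋ × 522 = 369 × 522 mm
E2: ⌊522/2⌋ × 369 = 261 × 369 mm
E3: ⌊369/2⌋ × 261 = 184 × 261 mm
E4: ⌊261/2⌋ × 184 = 130 × 184 mm
E5: ⌊184/2⌋ × 130 = 92 × 130 mm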